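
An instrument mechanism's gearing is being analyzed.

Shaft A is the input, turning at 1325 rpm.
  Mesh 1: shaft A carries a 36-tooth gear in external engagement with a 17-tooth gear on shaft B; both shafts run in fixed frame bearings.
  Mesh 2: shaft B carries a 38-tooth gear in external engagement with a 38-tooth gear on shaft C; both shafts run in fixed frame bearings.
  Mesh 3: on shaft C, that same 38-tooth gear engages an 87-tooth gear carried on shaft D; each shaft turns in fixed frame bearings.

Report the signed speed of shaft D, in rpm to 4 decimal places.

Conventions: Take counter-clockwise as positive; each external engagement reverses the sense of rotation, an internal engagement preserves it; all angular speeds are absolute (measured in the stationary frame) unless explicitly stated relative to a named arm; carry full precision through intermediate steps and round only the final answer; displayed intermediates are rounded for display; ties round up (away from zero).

class = fixed-axis compound train [3 meshes; 3 ratios multiply, 3 sense flips]
mesh 1 [36T→17T]: ω = 1325.0000×36/17 = 2805.8824 rpm, sense flips to −
mesh 2 [38T→38T]: ω = 2805.8824×38/38 = 2805.8824 rpm, sense flips to +
mesh 3 [38T→87T]: ω = 2805.8824×38/87 = 1225.5578 rpm, sense flips to −
signed output speed = -1225.5578 rpm

-1225.5578 rpm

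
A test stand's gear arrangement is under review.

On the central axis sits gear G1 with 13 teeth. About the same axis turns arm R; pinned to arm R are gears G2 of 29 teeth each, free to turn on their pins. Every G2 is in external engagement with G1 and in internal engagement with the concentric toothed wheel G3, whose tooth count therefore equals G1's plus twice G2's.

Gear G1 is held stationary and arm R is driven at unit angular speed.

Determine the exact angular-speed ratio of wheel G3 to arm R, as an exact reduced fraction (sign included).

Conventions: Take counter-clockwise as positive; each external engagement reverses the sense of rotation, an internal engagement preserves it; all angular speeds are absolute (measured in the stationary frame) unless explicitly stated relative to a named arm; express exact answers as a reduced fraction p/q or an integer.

topology: planetary set — G1 13T / G2 29T / G3 71T, arm = carrier (Willis)
ring teeth: 13 + 2·29 = 71
13(ω_sun−ω_arm) = −71(ω_ring−ω_arm),  ω_sun = 0, ω_arm = 1
ω_ring = 1 − (13/71)(0−1) = 84/71
ω_out/ω_in = 84/71

84/71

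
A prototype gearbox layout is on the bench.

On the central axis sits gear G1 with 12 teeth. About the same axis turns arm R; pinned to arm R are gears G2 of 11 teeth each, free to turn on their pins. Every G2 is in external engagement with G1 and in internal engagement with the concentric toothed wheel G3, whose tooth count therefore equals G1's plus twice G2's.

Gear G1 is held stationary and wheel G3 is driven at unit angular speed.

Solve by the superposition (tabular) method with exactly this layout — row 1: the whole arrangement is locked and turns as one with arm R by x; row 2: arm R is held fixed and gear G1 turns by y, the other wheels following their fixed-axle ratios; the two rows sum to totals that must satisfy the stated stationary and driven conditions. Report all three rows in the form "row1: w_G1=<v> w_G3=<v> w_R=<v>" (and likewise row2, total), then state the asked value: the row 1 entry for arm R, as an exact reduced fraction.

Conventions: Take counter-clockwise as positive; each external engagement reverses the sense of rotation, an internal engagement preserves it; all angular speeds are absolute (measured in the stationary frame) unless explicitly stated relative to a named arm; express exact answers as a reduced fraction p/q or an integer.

class = planetary set [G3 = 12+2·11 = 34; Willis about the carrier]
row 1 (train locked, turned with arm): all members turn x
superposition row 2 [arm held]: sun y, ring −(12/34)·y, arm 0
boundary: total ω_sun = x + y = 0 and total ω_ring = x − (12/34)·y = 1  ⇒  y = -17/23, x = 17/23
row 2 ring = −(12/34)·(-17/23) = 6/23
totals (row 1 + row 2): sun 17/23 + (-17/23) = 0, ring 17/23 + 6/23 = 1, arm 17/23 + 0 = 17/23
asked cell (row1, arm) = 17/23

row1: w_G1=17/23 w_G3=17/23 w_R=17/23
row2: w_G1=-17/23 w_G3=6/23 w_R=0
total: w_G1=0 w_G3=1 w_R=17/23
asked value: 17/23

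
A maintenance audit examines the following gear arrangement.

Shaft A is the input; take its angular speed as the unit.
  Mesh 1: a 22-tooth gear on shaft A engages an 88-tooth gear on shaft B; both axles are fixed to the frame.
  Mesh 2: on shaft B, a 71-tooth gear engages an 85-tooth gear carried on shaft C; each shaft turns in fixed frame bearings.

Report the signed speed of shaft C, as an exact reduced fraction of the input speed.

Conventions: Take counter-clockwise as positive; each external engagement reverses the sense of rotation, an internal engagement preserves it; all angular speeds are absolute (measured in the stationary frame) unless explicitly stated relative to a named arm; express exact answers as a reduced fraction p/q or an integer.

71/340

2-mesh fixed-axis compound train (all bearings frame-fixed)
mesh 1 [22T→88T]: |ω|/ω_in = 1×22/88 = 1/4, sense flips to −
mesh 2 [71T→85T]: |ω|/ω_in = (1/4)×71/85 = 71/340, sense flips to +
signed output speed (× input speed) = 71/340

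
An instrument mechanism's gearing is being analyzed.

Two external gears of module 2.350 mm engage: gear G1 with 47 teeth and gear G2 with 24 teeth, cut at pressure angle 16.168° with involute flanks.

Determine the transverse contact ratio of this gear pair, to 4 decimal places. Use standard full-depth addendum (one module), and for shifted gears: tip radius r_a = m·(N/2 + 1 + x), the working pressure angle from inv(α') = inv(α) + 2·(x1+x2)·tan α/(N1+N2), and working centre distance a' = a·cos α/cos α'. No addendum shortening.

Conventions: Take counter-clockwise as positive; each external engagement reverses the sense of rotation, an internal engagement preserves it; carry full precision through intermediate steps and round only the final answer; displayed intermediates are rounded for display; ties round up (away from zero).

recognized (one external pair, fixed centres): single-mesh tooth geometry, m = 2.350, N1 = 47, N2 = 24
base radii: r_b1 = 53.040816, r_b2 = 27.084672
tip radii: r_a1 = 57.575000, r_a2 = 30.550000
no profile shift: α' = α, a' = a
action lengths: √(r_a1²−r_b1²) = 22.395368, √(r_a2²−r_b2²) = 14.132341
base pitch p_b = π·m·cos α = 7.090750
CR = (22.395368 + 14.132341 − 83.425000·sin 16.16800°)/7.090750 = 1.875348
contact ratio ≈ 1.8753

1.8753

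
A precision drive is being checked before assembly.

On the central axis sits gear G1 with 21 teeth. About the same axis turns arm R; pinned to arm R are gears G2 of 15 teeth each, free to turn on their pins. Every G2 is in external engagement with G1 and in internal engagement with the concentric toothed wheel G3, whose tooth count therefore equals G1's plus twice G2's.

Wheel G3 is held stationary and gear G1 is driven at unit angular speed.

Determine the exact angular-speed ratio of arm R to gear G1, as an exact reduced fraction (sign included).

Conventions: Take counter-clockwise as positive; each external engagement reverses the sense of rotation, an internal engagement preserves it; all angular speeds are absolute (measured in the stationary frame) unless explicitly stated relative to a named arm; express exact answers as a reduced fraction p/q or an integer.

topology: planetary set — G1 21T / G2 15T / G3 51T, arm = carrier (Willis)
ring teeth: 21 + 2·15 = 51
21(ω_sun−ω_arm) = −51(ω_ring−ω_arm),  ω_ring = 0, ω_sun = 1
21(1−ω_arm) = −51(0−ω_arm)  ⇒  72·ω_arm = 21  ⇒  ω_arm = 7/24
ω_out/ω_in = 7/24

7/24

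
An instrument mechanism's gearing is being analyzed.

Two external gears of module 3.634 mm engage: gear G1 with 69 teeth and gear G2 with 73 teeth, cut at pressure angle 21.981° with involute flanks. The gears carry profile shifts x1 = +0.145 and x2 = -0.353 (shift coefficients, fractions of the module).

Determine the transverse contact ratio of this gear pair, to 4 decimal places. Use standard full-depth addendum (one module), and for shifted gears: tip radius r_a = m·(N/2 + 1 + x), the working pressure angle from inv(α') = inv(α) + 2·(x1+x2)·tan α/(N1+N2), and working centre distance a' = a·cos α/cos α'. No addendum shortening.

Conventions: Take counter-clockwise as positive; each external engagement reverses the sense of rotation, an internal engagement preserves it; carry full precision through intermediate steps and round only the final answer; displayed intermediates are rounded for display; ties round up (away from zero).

1.7218

single-mesh involute tooth geometry (69T engaging 73T at module 3.634)
base radii: r_b1 = 116.259389, r_b2 = 122.999064
tip radii: r_a1 = 129.533930, r_a2 = 134.992198
inv(α') = inv(21.981°) + 2·(+0.145-0.353)·tan α/(69+73) = 0.01881721  ⇒  α' = 21.55616°
a' = a·cos α / cos α' = 258.0140·cos 21.981°/cos 21.55616° = 257.251143
action lengths: √(r_a1²−r_b1²) = 57.120867, √(r_a2²−r_b2²) = 55.624848
base pitch p_b = π·m·cos α = 10.586656
CR = (57.120867 + 55.624848 − 257.251143·sin 21.55616°)/10.586656 = 1.721818
contact ratio ≈ 1.7218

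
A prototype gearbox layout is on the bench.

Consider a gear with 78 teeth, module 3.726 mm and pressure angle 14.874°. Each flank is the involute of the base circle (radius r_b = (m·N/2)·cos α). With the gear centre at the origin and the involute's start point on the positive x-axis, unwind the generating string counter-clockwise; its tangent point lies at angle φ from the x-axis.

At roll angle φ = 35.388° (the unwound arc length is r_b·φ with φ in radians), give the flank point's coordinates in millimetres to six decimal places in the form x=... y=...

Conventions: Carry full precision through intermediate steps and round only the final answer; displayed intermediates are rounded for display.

x=164.731942 y=10.615155

recognized (one wheel, involute flank): single-mesh tooth geometry, m = 3.726, N = 78
pitch radius r_p = m·N/2 = 3.726·78/2 = 145.314000
base radius r_b = r_p·cos α = 145.314000·cos 14.874° = 140.444915
roll angle φ = 35.388° = 0.61763712 rad
x = r_b·(cos φ + φ·sin φ) = 164.731942
y = r_b·(sin φ − φ·cos φ) = 10.615155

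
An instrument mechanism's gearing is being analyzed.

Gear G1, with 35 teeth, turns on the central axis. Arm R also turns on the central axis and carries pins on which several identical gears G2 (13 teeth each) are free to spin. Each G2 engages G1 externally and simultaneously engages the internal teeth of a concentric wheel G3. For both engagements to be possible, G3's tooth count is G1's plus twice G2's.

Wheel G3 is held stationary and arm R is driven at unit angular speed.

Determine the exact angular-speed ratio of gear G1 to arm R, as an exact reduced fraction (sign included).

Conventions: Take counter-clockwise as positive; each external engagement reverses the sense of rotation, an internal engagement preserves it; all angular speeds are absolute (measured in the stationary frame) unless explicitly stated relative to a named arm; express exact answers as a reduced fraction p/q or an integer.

planetary set (35T centre, 13T on arm, 61T internal) — Willis relation
ring teeth: 35 + 2·13 = 61
35(ω_sun−ω_arm) = −61(ω_ring−ω_arm),  ω_ring = 0, ω_arm = 1
ω_sun = 1 − (61/35)(0−1) = 96/35
ω_out/ω_in = 96/35

96/35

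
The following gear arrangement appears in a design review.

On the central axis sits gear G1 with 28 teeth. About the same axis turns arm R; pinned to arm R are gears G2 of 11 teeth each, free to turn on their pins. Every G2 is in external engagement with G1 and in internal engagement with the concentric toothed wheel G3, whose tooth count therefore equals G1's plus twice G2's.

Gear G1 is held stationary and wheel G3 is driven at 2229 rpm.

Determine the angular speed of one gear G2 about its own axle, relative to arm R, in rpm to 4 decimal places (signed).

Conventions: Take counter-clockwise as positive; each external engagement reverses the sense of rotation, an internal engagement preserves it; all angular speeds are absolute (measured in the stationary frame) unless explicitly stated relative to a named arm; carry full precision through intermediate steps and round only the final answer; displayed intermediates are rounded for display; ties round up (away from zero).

topology: planetary set — G1 28T / G2 11T / G3 50T, arm = carrier (Willis)
normalise by the input: solve with ω_ring = 1, then scale by 2229 rpm
ring teeth: 28 + 2·11 = 50
28(ω_sun−ω_arm) = −50(ω_ring−ω_arm),  ω_sun = 0, ω_ring = 1
28(0−ω_arm) = −50(1−ω_arm)  ⇒  78·ω_arm = 50  ⇒  ω_arm = 25/39
sun–planet mesh: 28·(0−25/39) = −11·(ω_p−ω_arm)  ⇒  ω_p−ω_arm = 700/429
scale: ω_p−ω_arm = 700/429 × 2229 rpm = +3637.0629 rpm

+3637.0629 rpm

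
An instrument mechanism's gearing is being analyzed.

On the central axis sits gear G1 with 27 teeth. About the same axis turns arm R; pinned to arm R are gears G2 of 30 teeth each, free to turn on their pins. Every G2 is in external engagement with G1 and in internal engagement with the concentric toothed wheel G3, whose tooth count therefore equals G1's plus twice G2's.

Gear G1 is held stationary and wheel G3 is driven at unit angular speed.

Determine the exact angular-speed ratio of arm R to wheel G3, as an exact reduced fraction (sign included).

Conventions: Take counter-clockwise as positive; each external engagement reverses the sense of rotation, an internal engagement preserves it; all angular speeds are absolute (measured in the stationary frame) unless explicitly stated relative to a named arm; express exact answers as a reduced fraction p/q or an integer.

planetary set (27T centre, 30T on arm, 87T internal) — Willis relation
ring teeth: 27 + 2·30 = 87
27(ω_sun−ω_arm) = −87(ω_ring−ω_arm),  ω_sun = 0, ω_ring = 1
27(0−ω_arm) = −87(1−ω_arm)  ⇒  114·ω_arm = 87  ⇒  ω_arm = 29/38
ω_out/ω_in = 29/38

29/38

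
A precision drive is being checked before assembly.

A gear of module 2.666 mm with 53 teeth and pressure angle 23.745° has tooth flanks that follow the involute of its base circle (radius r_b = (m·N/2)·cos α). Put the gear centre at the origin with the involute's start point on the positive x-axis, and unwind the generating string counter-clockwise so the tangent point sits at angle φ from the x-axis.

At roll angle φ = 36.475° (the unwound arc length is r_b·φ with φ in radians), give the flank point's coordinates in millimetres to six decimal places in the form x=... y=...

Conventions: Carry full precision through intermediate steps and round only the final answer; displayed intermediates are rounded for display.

x=76.474331 y=5.339302

topology: single-mesh involute geometry — m = 2.666, N = 53
pitch radius r_p = m·N/2 = 2.666·53/2 = 70.649000
base radius r_b = r_p·cos α = 70.649000·cos 23.745° = 64.668323
roll angle φ = 36.475° = 0.63660884 rad
x = r_b·(cos φ + φ·sin φ) = 76.474331
y = r_b·(sin φ − φ·cos φ) = 5.339302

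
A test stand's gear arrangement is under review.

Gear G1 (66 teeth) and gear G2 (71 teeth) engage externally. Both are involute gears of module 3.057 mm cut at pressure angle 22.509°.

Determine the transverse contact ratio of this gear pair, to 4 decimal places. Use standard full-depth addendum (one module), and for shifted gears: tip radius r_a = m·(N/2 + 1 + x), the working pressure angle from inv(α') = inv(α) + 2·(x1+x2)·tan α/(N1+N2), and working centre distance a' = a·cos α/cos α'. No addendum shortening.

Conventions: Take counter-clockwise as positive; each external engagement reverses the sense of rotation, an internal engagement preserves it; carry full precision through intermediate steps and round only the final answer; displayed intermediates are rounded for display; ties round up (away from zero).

1.6716

recognized (one external pair, fixed centres): single-mesh tooth geometry, m = 3.057, N1 = 66, N2 = 71
base radii: r_b1 = 93.195826, r_b2 = 100.256116
tip radii: r_a1 = 103.938000, r_a2 = 111.580500
no profile shift: α' = α, a' = a
action lengths: √(r_a1²−r_b1²) = 46.017887, √(r_a2²−r_b2²) = 48.978763
base pitch p_b = π·m·cos α = 8.872222
CR = (46.017887 + 48.978763 − 209.404500·sin 22.50900°)/8.872222 = 1.671580
contact ratio ≈ 1.6716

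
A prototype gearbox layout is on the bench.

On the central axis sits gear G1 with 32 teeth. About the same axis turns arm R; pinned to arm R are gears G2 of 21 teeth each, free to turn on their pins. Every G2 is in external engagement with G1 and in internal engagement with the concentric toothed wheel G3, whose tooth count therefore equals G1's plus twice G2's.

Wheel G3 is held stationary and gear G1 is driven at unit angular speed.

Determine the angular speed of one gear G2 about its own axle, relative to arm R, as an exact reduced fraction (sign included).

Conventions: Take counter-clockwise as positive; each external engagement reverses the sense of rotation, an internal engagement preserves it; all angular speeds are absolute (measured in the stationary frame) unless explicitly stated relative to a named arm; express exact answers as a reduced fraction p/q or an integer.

recognized (axles ride arm R): planetary set, 32/21/74 teeth
ring teeth: 32 + 2·21 = 74
32(ω_sun−ω_arm) = −74(ω_ring−ω_arm),  ω_ring = 0, ω_sun = 1
32(1−ω_arm) = −74(0−ω_arm)  ⇒  106·ω_arm = 32  ⇒  ω_arm = 16/53
sun–planet mesh: 32·(1−16/53) = −21·(ω_p−ω_arm)  ⇒  ω_p−ω_arm = -1184/1113
exact speed ratio = -1184/1113

-1184/1113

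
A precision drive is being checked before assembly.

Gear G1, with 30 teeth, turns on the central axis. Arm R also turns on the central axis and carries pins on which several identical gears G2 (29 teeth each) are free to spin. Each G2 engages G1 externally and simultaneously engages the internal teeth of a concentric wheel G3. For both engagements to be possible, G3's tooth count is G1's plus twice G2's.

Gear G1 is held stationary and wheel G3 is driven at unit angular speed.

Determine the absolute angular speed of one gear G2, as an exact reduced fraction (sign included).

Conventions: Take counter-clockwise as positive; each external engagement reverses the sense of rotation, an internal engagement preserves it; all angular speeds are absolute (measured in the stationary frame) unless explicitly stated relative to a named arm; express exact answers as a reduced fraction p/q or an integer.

44/29

topology: planetary set — G1 30T / G2 29T / G3 88T, arm = carrier (Willis)
ring teeth: 30 + 2·29 = 88
30(ω_sun−ω_arm) = −88(ω_ring−ω_arm),  ω_sun = 0, ω_ring = 1
30(0−ω_arm) = −88(1−ω_arm)  ⇒  118·ω_arm = 88  ⇒  ω_arm = 44/59
sun–planet mesh: 30·(0−44/59) = −29·(ω_p−ω_arm)  ⇒  ω_p−ω_arm = 1320/1711
ω_p = 44/59 + 1320/1711 = 44/29
exact speed ratio = 44/29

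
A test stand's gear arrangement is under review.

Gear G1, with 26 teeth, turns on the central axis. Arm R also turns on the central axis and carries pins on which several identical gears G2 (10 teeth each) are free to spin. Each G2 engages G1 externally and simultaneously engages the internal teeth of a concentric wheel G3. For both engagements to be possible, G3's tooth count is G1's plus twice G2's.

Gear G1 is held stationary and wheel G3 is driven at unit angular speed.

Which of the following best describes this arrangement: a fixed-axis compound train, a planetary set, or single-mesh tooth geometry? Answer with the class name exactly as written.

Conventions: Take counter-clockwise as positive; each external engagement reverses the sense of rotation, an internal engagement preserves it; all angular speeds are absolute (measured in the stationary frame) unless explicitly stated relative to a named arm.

planetary set

recognized (axles ride arm R): planetary set, 26/10/46 teeth
classification: planetary set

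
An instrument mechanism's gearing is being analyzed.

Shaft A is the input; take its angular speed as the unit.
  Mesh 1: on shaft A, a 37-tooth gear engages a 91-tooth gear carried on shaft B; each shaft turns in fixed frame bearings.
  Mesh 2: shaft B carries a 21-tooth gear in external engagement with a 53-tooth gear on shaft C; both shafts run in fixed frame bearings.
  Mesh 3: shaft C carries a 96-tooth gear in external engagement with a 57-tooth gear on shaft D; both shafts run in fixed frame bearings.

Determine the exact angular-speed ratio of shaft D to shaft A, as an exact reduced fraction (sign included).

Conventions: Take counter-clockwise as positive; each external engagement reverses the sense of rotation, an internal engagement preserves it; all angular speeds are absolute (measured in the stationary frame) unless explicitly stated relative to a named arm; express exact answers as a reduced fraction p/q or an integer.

class = fixed-axis compound train [3 meshes; 3 ratios multiply, 3 sense flips]
mesh 1 [37T→91T]: running ratio 37/91, sense −
mesh 2 [21T→53T]: running ratio 111/689, sense +
mesh 3 [96T→57T]: running ratio 3552/13091, sense −
ω_out/ω_in = -3552/13091

-3552/13091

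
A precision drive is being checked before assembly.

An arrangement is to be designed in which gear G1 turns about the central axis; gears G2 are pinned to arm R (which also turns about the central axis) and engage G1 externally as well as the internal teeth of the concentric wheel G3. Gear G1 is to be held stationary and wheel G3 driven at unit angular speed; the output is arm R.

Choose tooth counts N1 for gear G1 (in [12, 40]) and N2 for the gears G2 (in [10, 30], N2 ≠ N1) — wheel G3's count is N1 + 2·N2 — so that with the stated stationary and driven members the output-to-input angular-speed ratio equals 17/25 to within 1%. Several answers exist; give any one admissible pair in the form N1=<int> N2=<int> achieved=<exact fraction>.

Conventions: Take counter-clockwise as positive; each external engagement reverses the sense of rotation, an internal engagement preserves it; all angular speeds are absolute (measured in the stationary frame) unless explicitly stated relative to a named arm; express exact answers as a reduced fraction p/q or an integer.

N1=32 N2=18 achieved=17/25

design class (target 17/25): planetary set
Willis with ω_sun = 0: ω_arm/ω_ring = N3/(N1+N3); set equal to 17/25  ⇒  N3/N1 = (17/25)/(1 − 17/25) = 17/8
N3 = N1 + 2·N2  ⇒  N2/N1 = (N3/N1 − 1)/2 = (17/8 − 1)/2 = 9/16
smallest multiple with N1 ≥ 12 and N2 ≥ 10: k = 2  ⇒  N1 = 2·16 = 32, N2 = 2·9 = 18 (N1 ≤ 40, N2 ≤ 30, N2 ≠ N1 ✓), N3 = 32 + 2·18 = 68
check: N3/(N1+N3) with N1 = 32, N3 = 68 gives 17/25; |achieved − target| = 0 ≤ 17/2500 ✓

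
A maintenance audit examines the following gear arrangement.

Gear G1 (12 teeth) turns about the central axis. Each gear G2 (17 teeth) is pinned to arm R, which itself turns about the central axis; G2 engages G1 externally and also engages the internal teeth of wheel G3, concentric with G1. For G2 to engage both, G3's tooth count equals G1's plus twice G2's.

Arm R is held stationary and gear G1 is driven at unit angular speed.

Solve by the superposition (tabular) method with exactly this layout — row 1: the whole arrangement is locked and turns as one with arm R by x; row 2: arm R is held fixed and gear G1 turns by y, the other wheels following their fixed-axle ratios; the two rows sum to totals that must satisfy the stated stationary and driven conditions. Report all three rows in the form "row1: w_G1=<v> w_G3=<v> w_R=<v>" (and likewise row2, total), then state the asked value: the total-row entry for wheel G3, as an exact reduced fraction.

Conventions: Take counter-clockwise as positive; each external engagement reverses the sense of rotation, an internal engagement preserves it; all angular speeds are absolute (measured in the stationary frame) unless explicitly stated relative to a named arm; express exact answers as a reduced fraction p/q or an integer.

row1: w_G1=0 w_G3=0 w_R=0
row2: w_G1=1 w_G3=-6/23 w_R=0
total: w_G1=1 w_G3=-6/23 w_R=0
asked value: -6/23

planetary set (12T centre, 17T on arm, 46T internal) — Willis relation
row 1: whole set turns with the arm by x
row 2: sun turns y, ring = −(12/46)·y, arm 0
boundary: total ω_arm = x = 0 and total ω_sun = x + y = 1  ⇒  y = 1, x = 0
row 2 ring = −(12/46)·1 = -6/23
totals (row 1 + row 2): sun 0 + 1 = 1, ring 0 + (-6/23) = -6/23, arm 0 + 0 = 0
asked cell (total, ring) = -6/23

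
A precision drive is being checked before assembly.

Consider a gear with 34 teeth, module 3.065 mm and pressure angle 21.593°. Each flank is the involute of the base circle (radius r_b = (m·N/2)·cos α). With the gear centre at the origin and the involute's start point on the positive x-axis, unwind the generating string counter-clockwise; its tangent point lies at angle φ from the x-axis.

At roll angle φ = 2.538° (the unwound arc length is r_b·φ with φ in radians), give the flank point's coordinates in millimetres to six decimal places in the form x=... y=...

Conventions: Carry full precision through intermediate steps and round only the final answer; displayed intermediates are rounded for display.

x=48.495856 y=0.001403

topology: single-mesh involute geometry — m = 3.065, N = 34
pitch radius r_p = m·N/2 = 3.065·34/2 = 52.105000
base radius r_b = r_p·cos α = 52.105000·cos 21.593° = 48.448347
roll angle φ = 2.538° = 0.04429646 rad
x = r_b·(cos φ + φ·sin φ) = 48.495856
y = r_b·(sin φ − φ·cos φ) = 0.001403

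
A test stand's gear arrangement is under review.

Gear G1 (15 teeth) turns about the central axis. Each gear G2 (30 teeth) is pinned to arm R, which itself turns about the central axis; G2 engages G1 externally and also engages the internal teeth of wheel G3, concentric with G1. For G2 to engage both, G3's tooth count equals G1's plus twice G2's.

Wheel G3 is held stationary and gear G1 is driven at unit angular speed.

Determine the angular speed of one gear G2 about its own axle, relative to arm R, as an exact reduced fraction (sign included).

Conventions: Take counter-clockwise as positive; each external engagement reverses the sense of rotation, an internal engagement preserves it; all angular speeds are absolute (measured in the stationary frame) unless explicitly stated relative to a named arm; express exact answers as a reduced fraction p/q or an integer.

planetary set (15T centre, 30T on arm, 75T internal) — Willis relation
ring teeth: 15 + 2·30 = 75
15(ω_sun−ω_arm) = −75(ω_ring−ω_arm),  ω_ring = 0, ω_sun = 1
15(1−ω_arm) = −75(0−ω_arm)  ⇒  90·ω_arm = 15  ⇒  ω_arm = 1/6
sun–planet mesh: 15·(1−1/6) = −30·(ω_p−ω_arm)  ⇒  ω_p−ω_arm = -5/12
exact speed ratio = -5/12

-5/12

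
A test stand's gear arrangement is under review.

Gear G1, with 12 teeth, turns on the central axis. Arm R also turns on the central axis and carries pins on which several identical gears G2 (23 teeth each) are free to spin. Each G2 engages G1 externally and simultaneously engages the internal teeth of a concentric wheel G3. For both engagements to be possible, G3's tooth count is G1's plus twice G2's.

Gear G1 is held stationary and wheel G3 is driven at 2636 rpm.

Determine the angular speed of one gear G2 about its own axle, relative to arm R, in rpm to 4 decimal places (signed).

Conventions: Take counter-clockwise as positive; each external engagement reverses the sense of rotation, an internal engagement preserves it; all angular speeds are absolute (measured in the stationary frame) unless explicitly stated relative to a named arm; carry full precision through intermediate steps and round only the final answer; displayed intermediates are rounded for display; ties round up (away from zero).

class = planetary set [G3 = 12+2·23 = 58; Willis about the carrier]
normalise by the input: solve with ω_ring = 1, then scale by 2636 rpm
ring teeth: 12 + 2·23 = 58
12(ω_sun−ω_arm) = −58(ω_ring−ω_arm),  ω_sun = 0, ω_ring = 1
12(0−ω_arm) = −58(1−ω_arm)  ⇒  70·ω_arm = 58  ⇒  ω_arm = 29/35
sun–planet mesh: 12·(0−29/35) = −23·(ω_p−ω_arm)  ⇒  ω_p−ω_arm = 348/805
scale: ω_p−ω_arm = 348/805 × 2636 rpm = +1139.5379 rpm

+1139.5379 rpm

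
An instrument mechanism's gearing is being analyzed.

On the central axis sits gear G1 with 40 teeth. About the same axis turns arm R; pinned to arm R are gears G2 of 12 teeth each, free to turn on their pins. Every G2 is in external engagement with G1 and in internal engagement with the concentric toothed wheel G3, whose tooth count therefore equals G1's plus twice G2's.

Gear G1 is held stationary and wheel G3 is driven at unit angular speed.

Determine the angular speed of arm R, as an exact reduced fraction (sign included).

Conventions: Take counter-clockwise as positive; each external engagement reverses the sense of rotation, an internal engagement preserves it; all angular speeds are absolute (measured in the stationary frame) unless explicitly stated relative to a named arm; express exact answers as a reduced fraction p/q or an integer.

class = planetary set [G3 = 40+2·12 = 64; Willis about the carrier]
ring teeth: 40 + 2·12 = 64
40(ω_sun−ω_arm) = −64(ω_ring−ω_arm),  ω_sun = 0, ω_ring = 1
40(0−ω_arm) = −64(1−ω_arm)  ⇒  104·ω_arm = 64  ⇒  ω_arm = 8/13
exact speed ratio = 8/13

8/13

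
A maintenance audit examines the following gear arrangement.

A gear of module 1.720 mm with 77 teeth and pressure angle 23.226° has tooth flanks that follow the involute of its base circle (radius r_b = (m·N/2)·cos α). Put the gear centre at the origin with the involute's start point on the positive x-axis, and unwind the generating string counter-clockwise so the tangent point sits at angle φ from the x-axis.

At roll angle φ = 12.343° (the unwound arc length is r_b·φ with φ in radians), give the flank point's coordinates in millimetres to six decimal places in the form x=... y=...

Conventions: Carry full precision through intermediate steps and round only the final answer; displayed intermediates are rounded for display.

recognized (one wheel, involute flank): single-mesh tooth geometry, m = 1.720, N = 77
pitch radius r_p = m·N/2 = 1.720·77/2 = 66.220000
base radius r_b = r_p·cos α = 66.220000·cos 23.226° = 60.853298
roll angle φ = 12.343° = 0.21542599 rad
x = r_b·(cos φ + φ·sin φ) = 62.249008
y = r_b·(sin φ − φ·cos φ) = 0.201855

x=62.249008 y=0.201855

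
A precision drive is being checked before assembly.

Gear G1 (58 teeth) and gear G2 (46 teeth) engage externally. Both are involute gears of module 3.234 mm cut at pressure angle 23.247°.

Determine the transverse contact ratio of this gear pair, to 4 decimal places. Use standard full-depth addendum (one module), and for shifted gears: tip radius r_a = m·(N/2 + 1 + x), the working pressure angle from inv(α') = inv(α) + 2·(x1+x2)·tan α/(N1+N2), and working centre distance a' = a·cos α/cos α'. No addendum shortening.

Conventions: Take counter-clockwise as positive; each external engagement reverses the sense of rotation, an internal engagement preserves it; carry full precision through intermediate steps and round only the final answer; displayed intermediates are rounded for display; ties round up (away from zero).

1.6062

single-mesh involute tooth geometry (58T engaging 46T at module 3.234)
base radii: r_b1 = 86.171691, r_b2 = 68.343065
tip radii: r_a1 = 97.020000, r_a2 = 77.616000
no profile shift: α' = α, a' = a
action lengths: √(r_a1²−r_b1²) = 44.579369, √(r_a2²−r_b2²) = 36.789522
base pitch p_b = π·m·cos α = 9.335047
CR = (44.579369 + 36.789522 − 168.168000·sin 23.24700°)/9.335047 = 1.606173
contact ratio ≈ 1.6062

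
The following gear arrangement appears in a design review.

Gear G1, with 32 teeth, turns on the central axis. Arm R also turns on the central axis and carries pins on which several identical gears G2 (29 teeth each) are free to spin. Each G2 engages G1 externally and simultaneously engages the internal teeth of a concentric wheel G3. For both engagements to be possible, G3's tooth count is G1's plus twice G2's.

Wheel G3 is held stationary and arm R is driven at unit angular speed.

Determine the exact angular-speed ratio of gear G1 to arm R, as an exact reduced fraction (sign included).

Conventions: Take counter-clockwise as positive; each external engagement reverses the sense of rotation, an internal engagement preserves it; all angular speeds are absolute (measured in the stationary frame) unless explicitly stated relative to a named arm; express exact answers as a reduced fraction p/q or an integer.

class = planetary set [G3 = 32+2·29 = 90; Willis about the carrier]
ring teeth: 32 + 2·29 = 90
32(ω_sun−ω_arm) = −90(ω_ring−ω_arm),  ω_ring = 0, ω_arm = 1
ω_sun = 1 − (90/32)(0−1) = 61/16
ω_out/ω_in = 61/16

61/16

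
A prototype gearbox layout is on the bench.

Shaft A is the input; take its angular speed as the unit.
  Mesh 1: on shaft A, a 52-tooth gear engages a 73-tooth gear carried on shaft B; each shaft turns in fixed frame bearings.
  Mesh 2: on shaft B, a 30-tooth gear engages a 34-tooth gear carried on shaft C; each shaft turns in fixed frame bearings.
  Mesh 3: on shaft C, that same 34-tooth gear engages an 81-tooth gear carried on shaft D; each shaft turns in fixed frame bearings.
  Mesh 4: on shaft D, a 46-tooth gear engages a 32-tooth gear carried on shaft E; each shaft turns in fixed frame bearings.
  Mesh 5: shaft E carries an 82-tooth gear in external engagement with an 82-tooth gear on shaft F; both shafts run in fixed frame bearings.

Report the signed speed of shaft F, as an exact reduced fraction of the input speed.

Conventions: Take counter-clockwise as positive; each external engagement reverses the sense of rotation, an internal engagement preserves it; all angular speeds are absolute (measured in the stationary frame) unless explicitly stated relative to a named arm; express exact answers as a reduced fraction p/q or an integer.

-1495/3942

5-mesh fixed-axis compound train (all bearings frame-fixed)
mesh 1 [52T→73T]: |ω|/ω_in = 1×52/73 = 52/73, sense flips to −
mesh 2 [30T→34T]: |ω|/ω_in = (52/73)×30/34 = 780/1241, sense flips to +
mesh 3 [34T→81T]: |ω|/ω_in = (780/1241)×34/81 = 520/1971, sense flips to −
mesh 4 [46T→32T]: |ω|/ω_in = (520/1971)×46/32 = 1495/3942, sense flips to +
mesh 5 [82T→82T]: |ω|/ω_in = (1495/3942)×82/82 = 1495/3942, sense flips to −
signed output speed (× input speed) = -1495/3942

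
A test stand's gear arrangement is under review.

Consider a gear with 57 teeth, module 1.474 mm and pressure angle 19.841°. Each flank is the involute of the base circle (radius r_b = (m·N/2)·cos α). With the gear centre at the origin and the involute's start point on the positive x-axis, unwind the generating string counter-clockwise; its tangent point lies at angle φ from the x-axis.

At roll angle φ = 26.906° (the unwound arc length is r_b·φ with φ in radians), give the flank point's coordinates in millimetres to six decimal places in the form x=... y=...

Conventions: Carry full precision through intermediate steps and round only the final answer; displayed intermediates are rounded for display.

single-mesh involute tooth geometry (57T wheel at module 1.474)
pitch radius r_p = m·N/2 = 1.474·57/2 = 42.009000
base radius r_b = r_p·cos α = 42.009000·cos 19.841° = 39.515267
roll angle φ = 26.906° = 0.46959829 rad
x = r_b·(cos φ + φ·sin φ) = 43.634993
y = r_b·(sin φ − φ·cos φ) = 1.334184

x=43.634993 y=1.334184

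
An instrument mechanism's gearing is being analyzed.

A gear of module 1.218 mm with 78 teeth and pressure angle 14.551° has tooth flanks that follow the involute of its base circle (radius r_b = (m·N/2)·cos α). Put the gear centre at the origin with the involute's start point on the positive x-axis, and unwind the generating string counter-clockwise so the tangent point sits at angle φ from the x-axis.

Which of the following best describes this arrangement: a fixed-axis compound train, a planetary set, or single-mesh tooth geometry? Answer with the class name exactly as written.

single-mesh tooth geometry

class = single-mesh tooth geometry [base-circle involute, m = 1.218, 78T]
classification: single-mesh tooth geometry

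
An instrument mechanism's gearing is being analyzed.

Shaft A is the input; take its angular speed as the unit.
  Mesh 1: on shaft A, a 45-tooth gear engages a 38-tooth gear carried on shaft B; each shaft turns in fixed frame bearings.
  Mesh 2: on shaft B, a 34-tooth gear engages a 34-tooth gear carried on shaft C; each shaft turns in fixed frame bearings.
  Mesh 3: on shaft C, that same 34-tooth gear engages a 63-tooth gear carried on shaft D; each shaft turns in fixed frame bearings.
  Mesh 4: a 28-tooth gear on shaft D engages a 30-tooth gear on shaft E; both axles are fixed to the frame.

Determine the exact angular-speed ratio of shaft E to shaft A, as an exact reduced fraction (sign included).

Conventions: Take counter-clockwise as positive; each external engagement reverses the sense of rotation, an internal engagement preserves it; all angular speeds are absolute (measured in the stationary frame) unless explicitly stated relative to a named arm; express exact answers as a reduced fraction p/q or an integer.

34/57

class = fixed-axis compound train [4 meshes; 4 ratios multiply, 4 sense flips]
mesh 1 [45T→38T]: running ratio 45/38, sense −
mesh 2 [34T→34T]: running ratio 45/38, sense +
mesh 3 [34T→63T]: running ratio 85/133, sense −
mesh 4 [28T→30T]: running ratio 34/57, sense +
ω_out/ω_in = 34/57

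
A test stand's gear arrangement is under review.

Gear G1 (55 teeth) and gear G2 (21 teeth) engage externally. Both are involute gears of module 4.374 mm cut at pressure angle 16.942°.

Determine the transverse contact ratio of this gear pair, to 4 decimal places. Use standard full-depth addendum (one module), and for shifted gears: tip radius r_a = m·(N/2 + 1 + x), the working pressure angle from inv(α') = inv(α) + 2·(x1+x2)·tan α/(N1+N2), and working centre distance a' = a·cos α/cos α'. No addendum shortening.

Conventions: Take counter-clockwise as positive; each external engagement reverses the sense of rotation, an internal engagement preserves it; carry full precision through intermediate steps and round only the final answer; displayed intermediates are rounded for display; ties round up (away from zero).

1.8272

single-mesh involute tooth geometry (55T engaging 21T at module 4.374)
base radii: r_b1 = 115.064659, r_b2 = 43.933779
tip radii: r_a1 = 124.659000, r_a2 = 50.301000
no profile shift: α' = α, a' = a
action lengths: √(r_a1²−r_b1²) = 47.958217, √(r_a2²−r_b2²) = 24.495177
base pitch p_b = π·m·cos α = 13.144956
CR = (47.958217 + 24.495177 − 166.212000·sin 16.94200°)/13.144956 = 1.827213
contact ratio ≈ 1.8272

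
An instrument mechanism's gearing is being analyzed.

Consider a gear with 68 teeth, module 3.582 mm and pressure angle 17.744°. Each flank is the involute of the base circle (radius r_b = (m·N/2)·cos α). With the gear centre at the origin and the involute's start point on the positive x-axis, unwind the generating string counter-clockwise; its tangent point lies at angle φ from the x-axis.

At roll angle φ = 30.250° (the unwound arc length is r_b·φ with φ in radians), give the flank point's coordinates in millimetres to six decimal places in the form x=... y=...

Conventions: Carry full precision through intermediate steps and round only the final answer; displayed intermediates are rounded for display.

x=131.051375 y=5.533109

topology: single-mesh involute geometry — m = 3.582, N = 68
pitch radius r_p = m·N/2 = 3.582·68/2 = 121.788000
base radius r_b = r_p·cos α = 121.788000·cos 17.744° = 115.994267
roll angle φ = 30.250° = 0.52796210 rad
x = r_b·(cos φ + φ·sin φ) = 131.051375
y = r_b·(sin φ − φ·cos φ) = 5.533109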